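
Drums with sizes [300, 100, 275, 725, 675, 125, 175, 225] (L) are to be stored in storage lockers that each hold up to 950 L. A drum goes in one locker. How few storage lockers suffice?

Total = 725 + 675 + 300 + 275 + 225 + 175 + 125 + 100 = 2600 L.
Lower bound: ⌈2600/950⌉ = 3 storage lockers.
A packing using 3 storage lockers:
  locker 1: 725 + 225 = 950
  locker 2: 675 + 275 = 950
  locker 3: 300 + 175 + 125 + 100 = 700
This matches the lower bound, so 3 is optimal.

3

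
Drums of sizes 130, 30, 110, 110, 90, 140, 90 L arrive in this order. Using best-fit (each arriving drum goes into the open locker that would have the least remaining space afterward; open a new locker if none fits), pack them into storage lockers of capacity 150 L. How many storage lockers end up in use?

  130 → locker 1 (new)  [load 130/150]
  30 → locker 2 (new)  [load 30/150]
  110 → locker 2  [load 140/150]
  110 → locker 3 (new)  [load 110/150]
  90 → locker 4 (new)  [load 90/150]
  140 → locker 5 (new)  [load 140/150]
  90 → locker 6 (new)  [load 90/150]
6 storage lockers opened.

6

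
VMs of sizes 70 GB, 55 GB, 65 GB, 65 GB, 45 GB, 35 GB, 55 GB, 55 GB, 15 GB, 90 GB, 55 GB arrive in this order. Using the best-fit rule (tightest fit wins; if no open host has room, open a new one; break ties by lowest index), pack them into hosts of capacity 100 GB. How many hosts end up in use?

  70 → host 1 (new)  [load 70/100]
  55 → host 2 (new)  [load 55/100]
  65 → host 3 (new)  [load 65/100]
  65 → host 4 (new)  [load 65/100]
  45 → host 2  [load 100/100]
  35 → host 3  [load 100/100]
  55 → host 5 (new)  [load 55/100]
  55 → host 6 (new)  [load 55/100]
  15 → host 1  [load 85/100]
  90 → host 7 (new)  [load 90/100]
  55 → host 8 (new)  [load 55/100]
8 hosts opened.

8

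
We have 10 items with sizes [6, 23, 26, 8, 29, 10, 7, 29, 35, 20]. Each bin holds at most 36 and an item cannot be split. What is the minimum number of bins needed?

6

Total = 35 + 29 + 29 + 26 + 23 + 20 + 10 + 8 + 7 + 6 = 193.
Lower bound: ⌈193/36⌉ = 6 bins.
A packing using 6 bins:
  bin 1: 35 = 35
  bin 2: 29 + 7 = 36
  bin 3: 29 + 6 = 35
  bin 4: 26 + 10 = 36
  bin 5: 23 + 8 = 31
  bin 6: 20 = 20
This matches the lower bound, so 6 is optimal.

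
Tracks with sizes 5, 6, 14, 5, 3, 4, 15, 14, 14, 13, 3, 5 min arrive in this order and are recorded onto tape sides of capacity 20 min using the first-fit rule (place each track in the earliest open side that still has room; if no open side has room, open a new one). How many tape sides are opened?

  5 → side 1 (new)  [load 5/20]
  6 → side 1  [load 11/20]
  14 → side 2 (new)  [load 14/20]
  5 → side 1  [load 16/20]
  3 → side 1  [load 19/20]
  4 → side 2  [load 18/20]
  15 → side 3 (new)  [load 15/20]
  14 → side 4 (new)  [load 14/20]
  14 → side 5 (new)  [load 14/20]
  13 → side 6 (new)  [load 13/20]
  3 → side 3  [load 18/20]
  5 → side 4  [load 19/20]
6 tape sides opened.

6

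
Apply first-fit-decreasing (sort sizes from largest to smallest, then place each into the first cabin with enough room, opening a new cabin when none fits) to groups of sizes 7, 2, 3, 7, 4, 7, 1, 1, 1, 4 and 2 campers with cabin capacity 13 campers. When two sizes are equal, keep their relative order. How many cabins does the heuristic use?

3

Sorted descending: 7, 7, 7, 4, 4, 3, 2, 2, 1, 1, 1.
  7 → cabin 1 (new)  [load 7/13]
  7 → cabin 2 (new)  [load 7/13]
  7 → cabin 3 (new)  [load 7/13]
  4 → cabin 1  [load 11/13]
  4 → cabin 2  [load 11/13]
  3 → cabin 3  [load 10/13]
  2 → cabin 1  [load 13/13]
  2 → cabin 2  [load 13/13]
  1 → cabin 3  [load 11/13]
  1 → cabin 3  [load 12/13]
  1 → cabin 3  [load 13/13]
3 cabins opened.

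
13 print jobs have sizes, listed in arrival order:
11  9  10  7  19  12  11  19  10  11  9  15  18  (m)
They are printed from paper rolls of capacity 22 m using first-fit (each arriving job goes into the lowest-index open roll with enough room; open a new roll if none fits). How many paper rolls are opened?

9

  11 → roll 1 (new)  [load 11/22]
  9 → roll 1  [load 20/22]
  10 → roll 2 (new)  [load 10/22]
  7 → roll 2  [load 17/22]
  19 → roll 3 (new)  [load 19/22]
  12 → roll 4 (new)  [load 12/22]
  11 → roll 5 (new)  [load 11/22]
  19 → roll 6 (new)  [load 19/22]
  10 → roll 4  [load 22/22]
  11 → roll 5  [load 22/22]
  9 → roll 7 (new)  [load 9/22]
  15 → roll 8 (new)  [load 15/22]
  18 → roll 9 (new)  [load 18/22]
9 paper rolls opened.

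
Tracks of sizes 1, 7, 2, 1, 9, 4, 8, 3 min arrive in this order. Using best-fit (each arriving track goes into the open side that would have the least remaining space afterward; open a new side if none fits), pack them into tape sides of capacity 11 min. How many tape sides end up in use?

  1 → side 1 (new)  [load 1/11]
  7 → side 1  [load 8/11]
  2 → side 1  [load 10/11]
  1 → side 1  [load 11/11]
  9 → side 2 (new)  [load 9/11]
  4 → side 3 (new)  [load 4/11]
  8 → side 4 (new)  [load 8/11]
  3 → side 4  [load 11/11]
4 tape sides opened.

4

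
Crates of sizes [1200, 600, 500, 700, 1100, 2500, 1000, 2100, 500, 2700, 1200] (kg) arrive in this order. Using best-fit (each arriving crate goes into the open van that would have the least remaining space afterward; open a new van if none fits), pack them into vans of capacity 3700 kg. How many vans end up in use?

  1200 → van 1 (new)  [load 1200/3700]
  600 → van 1  [load 1800/3700]
  500 → van 1  [load 2300/3700]
  700 → van 1  [load 3000/3700]
  1100 → van 2 (new)  [load 1100/3700]
  2500 → van 2  [load 3600/3700]
  1000 → van 3 (new)  [load 1000/3700]
  2100 → van 3  [load 3100/3700]
  500 → van 3  [load 3600/3700]
  2700 → van 4 (new)  [load 2700/3700]
  1200 → van 5 (new)  [load 1200/3700]
5 vans opened.

5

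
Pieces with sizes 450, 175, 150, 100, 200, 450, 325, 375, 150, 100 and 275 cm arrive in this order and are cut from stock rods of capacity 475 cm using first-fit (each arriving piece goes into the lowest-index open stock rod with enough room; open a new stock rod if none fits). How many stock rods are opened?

  450 → stock rod 1 (new)  [load 450/475]
  175 → stock rod 2 (new)  [load 175/475]
  150 → stock rod 2  [load 325/475]
  100 → stock rod 2  [load 425/475]
  200 → stock rod 3 (new)  [load 200/475]
  450 → stock rod 4 (new)  [load 450/475]
  325 → stock rod 5 (new)  [load 325/475]
  375 → stock rod 6 (new)  [load 375/475]
  150 → stock rod 3  [load 350/475]
  100 → stock rod 3  [load 450/475]
  275 → stock rod 7 (new)  [load 275/475]
7 stock rods opened.

7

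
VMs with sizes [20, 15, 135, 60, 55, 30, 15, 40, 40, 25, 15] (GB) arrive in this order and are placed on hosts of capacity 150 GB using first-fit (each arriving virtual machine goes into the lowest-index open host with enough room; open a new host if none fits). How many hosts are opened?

  20 → host 1 (new)  [load 20/150]
  15 → host 1  [load 35/150]
  135 → host 2 (new)  [load 135/150]
  60 → host 1  [load 95/150]
  55 → host 1  [load 150/150]
  30 → host 3 (new)  [load 30/150]
  15 → host 2  [load 150/150]
  40 → host 3  [load 70/150]
  40 → host 3  [load 110/150]
  25 → host 3  [load 135/150]
  15 → host 3  [load 150/150]
3 hosts opened.

3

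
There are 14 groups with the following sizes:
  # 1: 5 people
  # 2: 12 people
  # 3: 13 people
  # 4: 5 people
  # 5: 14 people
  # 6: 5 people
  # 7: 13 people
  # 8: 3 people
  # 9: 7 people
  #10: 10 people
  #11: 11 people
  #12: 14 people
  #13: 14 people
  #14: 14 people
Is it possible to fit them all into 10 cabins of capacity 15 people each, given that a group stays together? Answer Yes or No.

No

Total = 140 people; ⌈140/15⌉ = 10.
The bound of 10 does not rule out 10, but exhaustive search shows no assignment into 10 cabins of capacity 15 people exists — the minimum is 11.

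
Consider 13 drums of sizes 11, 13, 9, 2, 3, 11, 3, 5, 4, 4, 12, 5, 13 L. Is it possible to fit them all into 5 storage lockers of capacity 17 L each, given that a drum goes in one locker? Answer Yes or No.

No

Total = 95 L; ⌈95/17⌉ = 6.
At least 6 storage lockers are required, but only 5 are allowed.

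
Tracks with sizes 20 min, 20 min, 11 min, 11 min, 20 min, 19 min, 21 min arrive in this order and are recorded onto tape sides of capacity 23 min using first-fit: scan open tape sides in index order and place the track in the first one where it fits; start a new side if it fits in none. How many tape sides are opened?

6

  20 → side 1 (new)  [load 20/23]
  20 → side 2 (new)  [load 20/23]
  11 → side 3 (new)  [load 11/23]
  11 → side 3  [load 22/23]
  20 → side 4 (new)  [load 20/23]
  19 → side 5 (new)  [load 19/23]
  21 → side 6 (new)  [load 21/23]
6 tape sides opened.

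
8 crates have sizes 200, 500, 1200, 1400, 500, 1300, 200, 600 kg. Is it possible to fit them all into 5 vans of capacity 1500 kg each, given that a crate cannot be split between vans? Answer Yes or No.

Yes

A valid assignment using 5 vans:
  van 1: 1400 = 1400
  van 2: 1300 + 200 = 1500
  van 3: 1200 + 200 = 1400
  van 4: 600 + 500 = 1100
  van 5: 500 = 500
Every load is within 1500 kg, so 5 vans suffice.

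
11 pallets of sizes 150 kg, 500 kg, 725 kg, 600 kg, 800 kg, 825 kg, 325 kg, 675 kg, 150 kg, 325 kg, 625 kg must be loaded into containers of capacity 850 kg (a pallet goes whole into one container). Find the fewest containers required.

Total = 825 + 800 + 725 + 675 + 625 + 600 + 500 + 325 + 325 + 150 + 150 = 5700 kg.
Lower bound: ⌈5700/850⌉ = 7 containers.
A packing using 8 containers:
  container 1: 825 = 825
  container 2: 800 = 800
  container 3: 725 = 725
  container 4: 675 + 150 = 825
  container 5: 625 + 150 = 775
  container 6: 600 = 600
  container 7: 500 + 325 = 825
  container 8: 325 = 325
No arrangement into 7 containers stays within capacity, so 8 is optimal.

8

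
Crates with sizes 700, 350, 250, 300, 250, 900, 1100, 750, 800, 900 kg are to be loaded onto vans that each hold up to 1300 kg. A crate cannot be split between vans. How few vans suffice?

6

Total = 1100 + 900 + 900 + 800 + 750 + 700 + 350 + 300 + 250 + 250 = 6300 kg.
Lower bound: ⌈6300/1300⌉ = 5 vans.
Also, 6 crates each exceed 650 kg, and no two of those can share a van, so at least 6 vans are needed.
A packing using 6 vans:
  van 1: 1100 = 1100
  van 2: 900 + 350 = 1250
  van 3: 900 + 300 = 1200
  van 4: 800 + 250 + 250 = 1300
  van 5: 750 = 750
  van 6: 700 = 700
This matches the lower bound, so 6 is optimal.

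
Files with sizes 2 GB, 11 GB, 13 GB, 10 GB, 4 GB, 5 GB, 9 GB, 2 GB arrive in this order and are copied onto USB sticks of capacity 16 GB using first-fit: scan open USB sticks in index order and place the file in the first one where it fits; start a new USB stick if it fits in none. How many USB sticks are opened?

  2 → USB stick 1 (new)  [load 2/16]
  11 → USB stick 1  [load 13/16]
  13 → USB stick 2 (new)  [load 13/16]
  10 → USB stick 3 (new)  [load 10/16]
  4 → USB stick 3  [load 14/16]
  5 → USB stick 4 (new)  [load 5/16]
  9 → USB stick 4  [load 14/16]
  2 → USB stick 1  [load 15/16]
4 USB sticks opened.

4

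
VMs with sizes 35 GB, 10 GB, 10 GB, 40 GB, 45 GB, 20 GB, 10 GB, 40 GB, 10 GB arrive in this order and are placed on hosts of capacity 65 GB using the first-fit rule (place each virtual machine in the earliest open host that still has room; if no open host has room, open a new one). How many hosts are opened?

  35 → host 1 (new)  [load 35/65]
  10 → host 1  [load 45/65]
  10 → host 1  [load 55/65]
  40 → host 2 (new)  [load 40/65]
  45 → host 3 (new)  [load 45/65]
  20 → host 2  [load 60/65]
  10 → host 1  [load 65/65]
  40 → host 4 (new)  [load 40/65]
  10 → host 3  [load 55/65]
4 hosts opened.

4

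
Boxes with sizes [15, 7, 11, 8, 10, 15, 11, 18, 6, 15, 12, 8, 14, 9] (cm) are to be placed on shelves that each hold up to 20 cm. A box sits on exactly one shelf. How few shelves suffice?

Total = 18 + 15 + 15 + 15 + 14 + 12 + 11 + 11 + 10 + 9 + 8 + 8 + 7 + 6 = 159 cm.
Lower bound: ⌈159/20⌉ = 8 shelves.
A packing using 9 shelves:
  shelf 1: 18 = 18
  shelf 2: 15 = 15
  shelf 3: 15 = 15
  shelf 4: 15 = 15
  shelf 5: 14 + 6 = 20
  shelf 6: 12 + 8 = 20
  shelf 7: 11 + 9 = 20
  shelf 8: 11 + 8 = 19
  shelf 9: 10 + 7 = 17
No arrangement into 8 shelves stays within capacity, so 9 is optimal.

9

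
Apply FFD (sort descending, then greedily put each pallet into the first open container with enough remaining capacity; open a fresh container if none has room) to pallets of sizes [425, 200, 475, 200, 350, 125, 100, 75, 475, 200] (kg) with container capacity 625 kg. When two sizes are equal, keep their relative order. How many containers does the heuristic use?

5

Sorted descending: 475, 475, 425, 350, 200, 200, 200, 125, 100, 75.
  475 → container 1 (new)  [load 475/625]
  475 → container 2 (new)  [load 475/625]
  425 → container 3 (new)  [load 425/625]
  350 → container 4 (new)  [load 350/625]
  200 → container 3  [load 625/625]
  200 → container 4  [load 550/625]
  200 → container 5 (new)  [load 200/625]
  125 → container 1  [load 600/625]
  100 → container 2  [load 575/625]
  75 → container 4  [load 625/625]
5 containers opened.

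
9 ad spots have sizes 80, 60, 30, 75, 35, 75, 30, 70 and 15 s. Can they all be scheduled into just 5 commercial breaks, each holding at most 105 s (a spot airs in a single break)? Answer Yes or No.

Yes

A valid assignment using 5 commercial breaks:
  break 1: 80 + 15 = 95
  break 2: 75 + 30 = 105
  break 3: 75 + 30 = 105
  break 4: 70 + 35 = 105
  break 5: 60 = 60
Every load is within 105 s, so 5 commercial breaks suffice.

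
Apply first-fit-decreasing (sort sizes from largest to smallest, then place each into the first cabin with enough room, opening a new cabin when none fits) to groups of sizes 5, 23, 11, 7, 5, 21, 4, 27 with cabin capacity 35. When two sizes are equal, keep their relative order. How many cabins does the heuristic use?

3

Sorted descending: 27, 23, 21, 11, 7, 5, 5, 4.
  27 → cabin 1 (new)  [load 27/35]
  23 → cabin 2 (new)  [load 23/35]
  21 → cabin 3 (new)  [load 21/35]
  11 → cabin 2  [load 34/35]
  7 → cabin 1  [load 34/35]
  5 → cabin 3  [load 26/35]
  5 → cabin 3  [load 31/35]
  4 → cabin 3  [load 35/35]
3 cabins opened.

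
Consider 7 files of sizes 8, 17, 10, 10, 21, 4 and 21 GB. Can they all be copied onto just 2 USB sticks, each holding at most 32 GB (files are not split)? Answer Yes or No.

No

Total = 91 GB; ⌈91/32⌉ = 3.
At least 3 USB sticks are required, but only 2 are allowed.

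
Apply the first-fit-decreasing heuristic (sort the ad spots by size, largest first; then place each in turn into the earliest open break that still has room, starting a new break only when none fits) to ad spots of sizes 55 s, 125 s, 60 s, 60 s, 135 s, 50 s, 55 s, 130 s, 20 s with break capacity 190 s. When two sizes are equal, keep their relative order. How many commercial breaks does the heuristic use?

4

Sorted descending: 135, 130, 125, 60, 60, 55, 55, 50, 20.
  135 → break 1 (new)  [load 135/190]
  130 → break 2 (new)  [load 130/190]
  125 → break 3 (new)  [load 125/190]
  60 → break 2  [load 190/190]
  60 → break 3  [load 185/190]
  55 → break 1  [load 190/190]
  55 → break 4 (new)  [load 55/190]
  50 → break 4  [load 105/190]
  20 → break 4  [load 125/190]
4 commercial breaks opened.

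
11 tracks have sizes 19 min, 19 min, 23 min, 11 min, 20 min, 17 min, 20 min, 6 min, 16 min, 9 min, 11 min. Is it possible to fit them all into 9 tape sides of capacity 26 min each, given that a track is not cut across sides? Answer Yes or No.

A valid assignment using 8 tape sides:
  side 1: 23 = 23
  side 2: 20 + 6 = 26
  side 3: 20 = 20
  side 4: 19 = 19
  side 5: 19 = 19
  side 6: 17 + 9 = 26
  side 7: 16 = 16
  side 8: 11 + 11 = 22
That uses only 8 ≤ 9, so 9 tape sides are enough.

Yes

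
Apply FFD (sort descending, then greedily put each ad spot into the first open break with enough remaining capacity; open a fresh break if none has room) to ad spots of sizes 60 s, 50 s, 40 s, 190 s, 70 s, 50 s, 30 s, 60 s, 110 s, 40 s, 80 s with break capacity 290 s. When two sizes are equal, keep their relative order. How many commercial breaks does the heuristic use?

3

Sorted descending: 190, 110, 80, 70, 60, 60, 50, 50, 40, 40, 30.
  190 → break 1 (new)  [load 190/290]
  110 → break 2 (new)  [load 110/290]
  80 → break 1  [load 270/290]
  70 → break 2  [load 180/290]
  60 → break 2  [load 240/290]
  60 → break 3 (new)  [load 60/290]
  50 → break 2  [load 290/290]
  50 → break 3  [load 110/290]
  40 → break 3  [load 150/290]
  40 → break 3  [load 190/290]
  30 → break 3  [load 220/290]
3 commercial breaks opened.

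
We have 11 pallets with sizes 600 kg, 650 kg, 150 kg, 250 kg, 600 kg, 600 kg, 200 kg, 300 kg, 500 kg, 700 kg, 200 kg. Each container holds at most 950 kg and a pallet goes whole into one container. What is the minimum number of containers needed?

Total = 700 + 650 + 600 + 600 + 600 + 500 + 300 + 250 + 200 + 200 + 150 = 4750 kg.
Lower bound: ⌈4750/950⌉ = 5 containers.
Also, 6 pallets each exceed 475 kg, and no two of those can share a container, so at least 6 containers are needed.
A packing using 6 containers:
  container 1: 700 + 250 = 950
  container 2: 650 + 300 = 950
  container 3: 600 + 200 + 150 = 950
  container 4: 600 + 200 = 800
  container 5: 600 = 600
  container 6: 500 = 500
This matches the lower bound, so 6 is optimal.

6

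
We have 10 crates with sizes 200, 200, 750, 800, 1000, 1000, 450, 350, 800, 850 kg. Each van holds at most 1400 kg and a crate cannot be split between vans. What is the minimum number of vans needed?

6

Total = 1000 + 1000 + 850 + 800 + 800 + 750 + 450 + 350 + 200 + 200 = 6400 kg.
Lower bound: ⌈6400/1400⌉ = 5 vans.
Also, 6 crates each exceed 700 kg, and no two of those can share a van, so at least 6 vans are needed.
A packing using 6 vans:
  van 1: 1000 + 350 = 1350
  van 2: 1000 + 200 + 200 = 1400
  van 3: 850 + 450 = 1300
  van 4: 800 = 800
  van 5: 800 = 800
  van 6: 750 = 750
This matches the lower bound, so 6 is optimal.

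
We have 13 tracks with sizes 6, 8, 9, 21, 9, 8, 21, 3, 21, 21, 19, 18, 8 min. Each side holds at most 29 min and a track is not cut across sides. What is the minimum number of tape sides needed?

7

Total = 21 + 21 + 21 + 21 + 19 + 18 + 9 + 9 + 8 + 8 + 8 + 6 + 3 = 172 min.
Lower bound: ⌈172/29⌉ = 6 tape sides.
A packing using 7 tape sides:
  side 1: 21 + 8 = 29
  side 2: 21 + 8 = 29
  side 3: 21 + 8 = 29
  side 4: 21 + 6 = 27
  side 5: 19 + 9 = 28
  side 6: 18 + 9 = 27
  side 7: 3 = 3
No arrangement into 6 tape sides stays within capacity, so 7 is optimal.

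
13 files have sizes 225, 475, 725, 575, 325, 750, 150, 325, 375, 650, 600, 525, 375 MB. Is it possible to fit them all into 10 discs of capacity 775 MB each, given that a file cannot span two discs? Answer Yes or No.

Yes

A valid assignment using 9 discs:
  disc 1: 750 = 750
  disc 2: 725 = 725
  disc 3: 650 = 650
  disc 4: 600 + 150 = 750
  disc 5: 575 = 575
  disc 6: 525 + 225 = 750
  disc 7: 475 = 475
  disc 8: 375 + 375 = 750
  disc 9: 325 + 325 = 650
That uses only 9 ≤ 10, so 10 discs are enough.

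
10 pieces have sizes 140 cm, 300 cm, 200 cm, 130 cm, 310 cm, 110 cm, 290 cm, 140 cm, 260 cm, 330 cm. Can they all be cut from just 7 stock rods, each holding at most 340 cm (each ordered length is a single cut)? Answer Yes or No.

Total = 2210 cm; ⌈2210/340⌉ = 7.
The bound of 7 does not rule out 7, but exhaustive search shows no assignment into 7 stock rods of capacity 340 cm exists — the minimum is 8.

No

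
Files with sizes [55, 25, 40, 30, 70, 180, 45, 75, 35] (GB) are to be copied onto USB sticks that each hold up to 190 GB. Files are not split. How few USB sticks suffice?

3

Total = 180 + 75 + 70 + 55 + 45 + 40 + 35 + 30 + 25 = 555 GB.
Lower bound: ⌈555/190⌉ = 3 USB sticks.
A packing using 3 USB sticks:
  USB stick 1: 180 = 180
  USB stick 2: 75 + 70 + 45 = 190
  USB stick 3: 55 + 40 + 35 + 30 + 25 = 185
This matches the lower bound, so 3 is optimal.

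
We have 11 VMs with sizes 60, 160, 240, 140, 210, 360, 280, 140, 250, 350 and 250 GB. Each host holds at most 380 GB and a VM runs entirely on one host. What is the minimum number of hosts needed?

8

Total = 360 + 350 + 280 + 250 + 250 + 240 + 210 + 160 + 140 + 140 + 60 = 2440 GB.
Lower bound: ⌈2440/380⌉ = 7 hosts.
A packing using 8 hosts:
  host 1: 360 = 360
  host 2: 350 = 350
  host 3: 280 + 60 = 340
  host 4: 250 = 250
  host 5: 250 = 250
  host 6: 240 + 140 = 380
  host 7: 210 + 160 = 370
  host 8: 140 = 140
No arrangement into 7 hosts stays within capacity, so 8 is optimal.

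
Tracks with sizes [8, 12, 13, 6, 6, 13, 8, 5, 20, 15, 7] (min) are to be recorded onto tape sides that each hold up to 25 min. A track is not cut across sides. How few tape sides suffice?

Total = 20 + 15 + 13 + 13 + 12 + 8 + 8 + 7 + 6 + 6 + 5 = 113 min.
Lower bound: ⌈113/25⌉ = 5 tape sides.
A packing using 5 tape sides:
  side 1: 20 + 5 = 25
  side 2: 15 + 8 = 23
  side 3: 13 + 12 = 25
  side 4: 13 + 8 = 21
  side 5: 7 + 6 + 6 = 19
This matches the lower bound, so 5 is optimal.

5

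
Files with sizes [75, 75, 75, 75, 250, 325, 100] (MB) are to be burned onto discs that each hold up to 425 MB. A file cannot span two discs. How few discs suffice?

3

Total = 325 + 250 + 100 + 75 + 75 + 75 + 75 = 975 MB.
Lower bound: ⌈975/425⌉ = 3 discs.
A packing using 3 discs:
  disc 1: 325 + 100 = 425
  disc 2: 250 + 75 + 75 = 400
  disc 3: 75 + 75 = 150
This matches the lower bound, so 3 is optimal.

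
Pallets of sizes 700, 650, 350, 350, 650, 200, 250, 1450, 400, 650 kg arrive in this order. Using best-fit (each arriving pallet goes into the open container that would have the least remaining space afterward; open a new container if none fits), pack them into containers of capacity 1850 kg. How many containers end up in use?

4

  700 → container 1 (new)  [load 700/1850]
  650 → container 1  [load 1350/1850]
  350 → container 1  [load 1700/1850]
  350 → container 2 (new)  [load 350/1850]
  650 → container 2  [load 1000/1850]
  200 → container 2  [load 1200/1850]
  250 → container 2  [load 1450/1850]
  1450 → container 3 (new)  [load 1450/1850]
  400 → container 2  [load 1850/1850]
  650 → container 4 (new)  [load 650/1850]
4 containers opened.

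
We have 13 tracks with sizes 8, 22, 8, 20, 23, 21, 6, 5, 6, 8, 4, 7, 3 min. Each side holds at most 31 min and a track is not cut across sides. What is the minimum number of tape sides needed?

5

Total = 23 + 22 + 21 + 20 + 8 + 8 + 8 + 7 + 6 + 6 + 5 + 4 + 3 = 141 min.
Lower bound: ⌈141/31⌉ = 5 tape sides.
A packing using 5 tape sides:
  side 1: 23 + 8 = 31
  side 2: 22 + 8 = 30
  side 3: 21 + 8 = 29
  side 4: 20 + 7 + 4 = 31
  side 5: 6 + 6 + 5 + 3 = 20
This matches the lower bound, so 5 is optimal.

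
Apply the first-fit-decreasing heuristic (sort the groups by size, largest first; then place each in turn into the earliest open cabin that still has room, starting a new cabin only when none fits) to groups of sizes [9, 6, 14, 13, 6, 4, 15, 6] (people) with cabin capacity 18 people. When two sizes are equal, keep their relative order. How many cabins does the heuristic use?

5

Sorted descending: 15, 14, 13, 9, 6, 6, 6, 4.
  15 → cabin 1 (new)  [load 15/18]
  14 → cabin 2 (new)  [load 14/18]
  13 → cabin 3 (new)  [load 13/18]
  9 → cabin 4 (new)  [load 9/18]
  6 → cabin 4  [load 15/18]
  6 → cabin 5 (new)  [load 6/18]
  6 → cabin 5  [load 12/18]
  4 → cabin 2  [load 18/18]
5 cabins opened.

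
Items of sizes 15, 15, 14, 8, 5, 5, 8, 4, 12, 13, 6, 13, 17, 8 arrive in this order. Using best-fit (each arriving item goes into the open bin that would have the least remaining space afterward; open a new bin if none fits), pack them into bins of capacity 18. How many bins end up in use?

9

  15 → bin 1 (new)  [load 15/18]
  15 → bin 2 (new)  [load 15/18]
  14 → bin 3 (new)  [load 14/18]
  8 → bin 4 (new)  [load 8/18]
  5 → bin 4  [load 13/18]
  5 → bin 4  [load 18/18]
  8 → bin 5 (new)  [load 8/18]
  4 → bin 3  [load 18/18]
  12 → bin 6 (new)  [load 12/18]
  13 → bin 7 (new)  [load 13/18]
  6 → bin 6  [load 18/18]
  13 → bin 8 (new)  [load 13/18]
  17 → bin 9 (new)  [load 17/18]
  8 → bin 5  [load 16/18]
9 bins opened.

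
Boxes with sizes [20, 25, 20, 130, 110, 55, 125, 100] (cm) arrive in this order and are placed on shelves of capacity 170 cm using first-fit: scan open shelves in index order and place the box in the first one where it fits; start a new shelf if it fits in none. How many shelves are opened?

5

  20 → shelf 1 (new)  [load 20/170]
  25 → shelf 1  [load 45/170]
  20 → shelf 1  [load 65/170]
  130 → shelf 2 (new)  [load 130/170]
  110 → shelf 3 (new)  [load 110/170]
  55 → shelf 1  [load 120/170]
  125 → shelf 4 (new)  [load 125/170]
  100 → shelf 5 (new)  [load 100/170]
5 shelves opened.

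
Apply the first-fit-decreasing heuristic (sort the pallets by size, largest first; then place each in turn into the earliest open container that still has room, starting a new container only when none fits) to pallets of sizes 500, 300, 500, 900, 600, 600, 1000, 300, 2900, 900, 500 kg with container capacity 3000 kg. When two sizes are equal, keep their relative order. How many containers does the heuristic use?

Sorted descending: 2900, 1000, 900, 900, 600, 600, 500, 500, 500, 300, 300.
  2900 → container 1 (new)  [load 2900/3000]
  1000 → container 2 (new)  [load 1000/3000]
  900 → container 2  [load 1900/3000]
  900 → container 2  [load 2800/3000]
  600 → container 3 (new)  [load 600/3000]
  600 → container 3  [load 1200/3000]
  500 → container 3  [load 1700/3000]
  500 → container 3  [load 2200/3000]
  500 → container 3  [load 2700/3000]
  300 → container 3  [load 3000/3000]
  300 → container 4 (new)  [load 300/3000]
4 containers opened.

4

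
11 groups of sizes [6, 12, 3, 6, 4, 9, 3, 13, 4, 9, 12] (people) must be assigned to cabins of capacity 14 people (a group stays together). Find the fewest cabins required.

Total = 13 + 12 + 12 + 9 + 9 + 6 + 6 + 4 + 4 + 3 + 3 = 81 people.
Lower bound: ⌈81/14⌉ = 6 cabins.
A packing using 7 cabins:
  cabin 1: 13 = 13
  cabin 2: 12 = 12
  cabin 3: 12 = 12
  cabin 4: 9 + 4 = 13
  cabin 5: 9 + 4 = 13
  cabin 6: 6 + 6 = 12
  cabin 7: 3 + 3 = 6
No arrangement into 6 cabins stays within capacity, so 7 is optimal.

7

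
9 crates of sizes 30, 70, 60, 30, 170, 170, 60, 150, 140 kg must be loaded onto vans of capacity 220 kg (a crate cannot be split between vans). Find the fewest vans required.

Total = 170 + 170 + 150 + 140 + 70 + 60 + 60 + 30 + 30 = 880 kg.
Lower bound: ⌈880/220⌉ = 4 vans.
A packing using 5 vans:
  van 1: 170 + 30 = 200
  van 2: 170 + 30 = 200
  van 3: 150 + 70 = 220
  van 4: 140 + 60 = 200
  van 5: 60 = 60
No arrangement into 4 vans stays within capacity, so 5 is optimal.

5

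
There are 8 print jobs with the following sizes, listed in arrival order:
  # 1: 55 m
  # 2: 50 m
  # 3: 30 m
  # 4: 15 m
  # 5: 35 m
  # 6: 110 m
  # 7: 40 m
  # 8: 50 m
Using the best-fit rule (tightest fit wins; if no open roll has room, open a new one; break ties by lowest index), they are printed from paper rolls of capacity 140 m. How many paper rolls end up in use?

  55 → roll 1 (new)  [load 55/140]
  50 → roll 1  [load 105/140]
  30 → roll 1  [load 135/140]
  15 → roll 2 (new)  [load 15/140]
  35 → roll 2  [load 50/140]
  110 → roll 3 (new)  [load 110/140]
  40 → roll 2  [load 90/140]
  50 → roll 2  [load 140/140]
3 paper rolls opened.

3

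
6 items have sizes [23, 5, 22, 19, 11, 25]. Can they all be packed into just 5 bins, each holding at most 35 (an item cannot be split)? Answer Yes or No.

A valid assignment using 4 bins:
  bin 1: 25 + 5 = 30
  bin 2: 23 + 11 = 34
  bin 3: 22 = 22
  bin 4: 19 = 19
That uses only 4 ≤ 5, so 5 bins are enough.

Yes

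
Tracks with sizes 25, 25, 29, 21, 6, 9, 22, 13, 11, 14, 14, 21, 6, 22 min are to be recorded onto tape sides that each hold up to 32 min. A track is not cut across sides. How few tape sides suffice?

Total = 29 + 25 + 25 + 22 + 22 + 21 + 21 + 14 + 14 + 13 + 11 + 9 + 6 + 6 = 238 min.
Lower bound: ⌈238/32⌉ = 8 tape sides.
A packing using 9 tape sides:
  side 1: 29 = 29
  side 2: 25 + 6 = 31
  side 3: 25 + 6 = 31
  side 4: 22 + 9 = 31
  side 5: 22 = 22
  side 6: 21 + 11 = 32
  side 7: 21 = 21
  side 8: 14 + 14 = 28
  side 9: 13 = 13
No arrangement into 8 tape sides stays within capacity, so 9 is optimal.

9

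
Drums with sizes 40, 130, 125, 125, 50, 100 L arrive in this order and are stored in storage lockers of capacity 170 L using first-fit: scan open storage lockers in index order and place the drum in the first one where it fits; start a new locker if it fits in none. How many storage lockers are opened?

4

  40 → locker 1 (new)  [load 40/170]
  130 → locker 1  [load 170/170]
  125 → locker 2 (new)  [load 125/170]
  125 → locker 3 (new)  [load 125/170]
  50 → locker 4 (new)  [load 50/170]
  100 → locker 4  [load 150/170]
4 storage lockers opened.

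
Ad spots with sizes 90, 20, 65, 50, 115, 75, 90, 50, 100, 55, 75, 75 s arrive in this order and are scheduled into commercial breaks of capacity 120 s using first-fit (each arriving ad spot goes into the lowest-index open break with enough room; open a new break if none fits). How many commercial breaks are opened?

9

  90 → break 1 (new)  [load 90/120]
  20 → break 1  [load 110/120]
  65 → break 2 (new)  [load 65/120]
  50 → break 2  [load 115/120]
  115 → break 3 (new)  [load 115/120]
  75 → break 4 (new)  [load 75/120]
  90 → break 5 (new)  [load 90/120]
  50 → break 6 (new)  [load 50/120]
  100 → break 7 (new)  [load 100/120]
  55 → break 6  [load 105/120]
  75 → break 8 (new)  [load 75/120]
  75 → break 9 (new)  [load 75/120]
9 commercial breaks opened.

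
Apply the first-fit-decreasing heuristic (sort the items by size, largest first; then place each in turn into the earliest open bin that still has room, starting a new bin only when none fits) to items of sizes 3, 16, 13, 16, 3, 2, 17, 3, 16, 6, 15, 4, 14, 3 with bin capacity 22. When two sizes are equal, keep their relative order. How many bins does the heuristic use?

Sorted descending: 17, 16, 16, 16, 15, 14, 13, 6, 4, 3, 3, 3, 3, 2.
  17 → bin 1 (new)  [load 17/22]
  16 → bin 2 (new)  [load 16/22]
  16 → bin 3 (new)  [load 16/22]
  16 → bin 4 (new)  [load 16/22]
  15 → bin 5 (new)  [load 15/22]
  14 → bin 6 (new)  [load 14/22]
  13 → bin 7 (new)  [load 13/22]
  6 → bin 2  [load 22/22]
  4 → bin 1  [load 21/22]
  3 → bin 3  [load 19/22]
  3 → bin 3  [load 22/22]
  3 → bin 4  [load 19/22]
  3 → bin 4  [load 22/22]
  2 → bin 5  [load 17/22]
7 bins opened.

7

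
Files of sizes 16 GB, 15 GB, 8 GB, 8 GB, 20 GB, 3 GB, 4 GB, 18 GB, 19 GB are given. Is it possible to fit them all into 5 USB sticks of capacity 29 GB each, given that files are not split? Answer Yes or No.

A valid assignment using 5 USB sticks:
  USB stick 1: 20 + 8 = 28
  USB stick 2: 19 + 8 = 27
  USB stick 3: 18 + 4 + 3 = 25
  USB stick 4: 16 = 16
  USB stick 5: 15 = 15
Every load is within 29 GB, so 5 USB sticks suffice.

Yes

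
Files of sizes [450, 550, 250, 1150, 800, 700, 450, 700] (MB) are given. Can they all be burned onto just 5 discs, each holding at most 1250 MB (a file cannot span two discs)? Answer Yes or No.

A valid assignment using 5 discs:
  disc 1: 1150 = 1150
  disc 2: 800 + 450 = 1250
  disc 3: 700 + 550 = 1250
  disc 4: 700 + 450 = 1150
  disc 5: 250 = 250
Every load is within 1250 MB, so 5 discs suffice.

Yes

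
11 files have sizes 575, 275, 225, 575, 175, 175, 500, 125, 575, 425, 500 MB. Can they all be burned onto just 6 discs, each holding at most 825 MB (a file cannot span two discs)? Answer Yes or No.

A valid assignment using 6 discs:
  disc 1: 575 + 225 = 800
  disc 2: 575 + 175 = 750
  disc 3: 575 + 175 = 750
  disc 4: 500 + 275 = 775
  disc 5: 500 + 125 = 625
  disc 6: 425 = 425
Every load is within 825 MB, so 6 discs suffice.

Yes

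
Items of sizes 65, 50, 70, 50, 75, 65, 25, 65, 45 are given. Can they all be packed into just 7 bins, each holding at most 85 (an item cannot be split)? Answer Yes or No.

No

Total = 510; ⌈510/85⌉ = 6.
8 items each exceed half the capacity and cannot share a bin, forcing at least 8 bins.
At least 8 bins are required, but only 7 are allowed.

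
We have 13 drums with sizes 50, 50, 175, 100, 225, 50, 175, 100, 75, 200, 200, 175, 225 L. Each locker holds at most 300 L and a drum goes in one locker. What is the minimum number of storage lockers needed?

7

Total = 225 + 225 + 200 + 200 + 175 + 175 + 175 + 100 + 100 + 75 + 50 + 50 + 50 = 1800 L.
Lower bound: ⌈1800/300⌉ = 6 storage lockers.
Also, 7 drums each exceed 150 L, and no two of those can share a locker, so at least 7 storage lockers are needed.
A packing using 7 storage lockers:
  locker 1: 225 + 75 = 300
  locker 2: 225 + 50 = 275
  locker 3: 200 + 100 = 300
  locker 4: 200 + 100 = 300
  locker 5: 175 + 50 + 50 = 275
  locker 6: 175 = 175
  locker 7: 175 = 175
This matches the lower bound, so 7 is optimal.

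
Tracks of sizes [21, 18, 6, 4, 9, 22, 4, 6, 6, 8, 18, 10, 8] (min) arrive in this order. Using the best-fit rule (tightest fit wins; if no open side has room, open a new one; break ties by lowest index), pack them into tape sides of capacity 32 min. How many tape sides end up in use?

  21 → side 1 (new)  [load 21/32]
  18 → side 2 (new)  [load 18/32]
  6 → side 1  [load 27/32]
  4 → side 1  [load 31/32]
  9 → side 2  [load 27/32]
  22 → side 3 (new)  [load 22/32]
  4 → side 2  [load 31/32]
  6 → side 3  [load 28/32]
  6 → side 4 (new)  [load 6/32]
  8 → side 4  [load 14/32]
  18 → side 4  [load 32/32]
  10 → side 5 (new)  [load 10/32]
  8 → side 5  [load 18/32]
5 tape sides opened.

5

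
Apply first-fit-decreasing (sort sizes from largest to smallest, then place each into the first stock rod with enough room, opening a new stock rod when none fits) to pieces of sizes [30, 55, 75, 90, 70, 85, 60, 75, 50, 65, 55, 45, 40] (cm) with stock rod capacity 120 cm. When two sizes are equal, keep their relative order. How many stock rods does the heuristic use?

Sorted descending: 90, 85, 75, 75, 70, 65, 60, 55, 55, 50, 45, 40, 30.
  90 → stock rod 1 (new)  [load 90/120]
  85 → stock rod 2 (new)  [load 85/120]
  75 → stock rod 3 (new)  [load 75/120]
  75 → stock rod 4 (new)  [load 75/120]
  70 → stock rod 5 (new)  [load 70/120]
  65 → stock rod 6 (new)  [load 65/120]
  60 → stock rod 7 (new)  [load 60/120]
  55 → stock rod 6  [load 120/120]
  55 → stock rod 7  [load 115/120]
  50 → stock rod 5  [load 120/120]
  45 → stock rod 3  [load 120/120]
  40 → stock rod 4  [load 115/120]
  30 → stock rod 1  [load 120/120]
7 stock rods opened.

7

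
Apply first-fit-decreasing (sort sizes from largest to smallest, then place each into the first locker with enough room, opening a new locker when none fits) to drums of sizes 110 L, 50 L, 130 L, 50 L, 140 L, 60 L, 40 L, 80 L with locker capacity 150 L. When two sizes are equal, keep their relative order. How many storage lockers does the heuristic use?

5

Sorted descending: 140, 130, 110, 80, 60, 50, 50, 40.
  140 → locker 1 (new)  [load 140/150]
  130 → locker 2 (new)  [load 130/150]
  110 → locker 3 (new)  [load 110/150]
  80 → locker 4 (new)  [load 80/150]
  60 → locker 4  [load 140/150]
  50 → locker 5 (new)  [load 50/150]
  50 → locker 5  [load 100/150]
  40 → locker 3  [load 150/150]
5 storage lockers opened.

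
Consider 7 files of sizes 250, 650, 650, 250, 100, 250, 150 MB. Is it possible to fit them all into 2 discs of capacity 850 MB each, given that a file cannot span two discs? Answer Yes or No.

No

Total = 2300 MB; ⌈2300/850⌉ = 3.
At least 3 discs are required, but only 2 are allowed.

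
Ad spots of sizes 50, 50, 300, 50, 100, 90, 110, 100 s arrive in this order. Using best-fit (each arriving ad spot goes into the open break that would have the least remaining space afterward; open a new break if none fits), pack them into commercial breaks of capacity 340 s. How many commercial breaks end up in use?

3

  50 → break 1 (new)  [load 50/340]
  50 → break 1  [load 100/340]
  300 → break 2 (new)  [load 300/340]
  50 → break 1  [load 150/340]
  100 → break 1  [load 250/340]
  90 → break 1  [load 340/340]
  110 → break 3 (new)  [load 110/340]
  100 → break 3  [load 210/340]
3 commercial breaks opened.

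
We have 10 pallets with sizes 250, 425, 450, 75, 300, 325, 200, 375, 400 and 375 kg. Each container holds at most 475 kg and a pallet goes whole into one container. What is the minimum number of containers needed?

8

Total = 450 + 425 + 400 + 375 + 375 + 325 + 300 + 250 + 200 + 75 = 3175 kg.
Lower bound: ⌈3175/475⌉ = 7 containers.
Also, 8 pallets each exceed 475/2 kg, and no two of those can share a container, so at least 8 containers are needed.
A packing using 8 containers:
  container 1: 450 = 450
  container 2: 425 = 425
  container 3: 400 + 75 = 475
  container 4: 375 = 375
  container 5: 375 = 375
  container 6: 325 = 325
  container 7: 300 = 300
  container 8: 250 + 200 = 450
This matches the lower bound, so 8 is optimal.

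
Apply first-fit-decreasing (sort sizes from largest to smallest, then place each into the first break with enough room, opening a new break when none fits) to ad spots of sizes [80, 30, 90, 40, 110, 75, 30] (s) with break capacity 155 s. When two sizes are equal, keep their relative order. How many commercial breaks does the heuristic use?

Sorted descending: 110, 90, 80, 75, 40, 30, 30.
  110 → break 1 (new)  [load 110/155]
  90 → break 2 (new)  [load 90/155]
  80 → break 3 (new)  [load 80/155]
  75 → break 3  [load 155/155]
  40 → break 1  [load 150/155]
  30 → break 2  [load 120/155]
  30 → break 2  [load 150/155]
3 commercial breaks opened.

3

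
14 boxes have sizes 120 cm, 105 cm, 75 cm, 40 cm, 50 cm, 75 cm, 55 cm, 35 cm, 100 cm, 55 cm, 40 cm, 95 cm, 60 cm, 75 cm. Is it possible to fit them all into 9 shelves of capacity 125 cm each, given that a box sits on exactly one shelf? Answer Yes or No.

A valid assignment using 9 shelves:
  shelf 1: 120 = 120
  shelf 2: 105 = 105
  shelf 3: 100 = 100
  shelf 4: 95 = 95
  shelf 5: 75 + 50 = 125
  shelf 6: 75 + 40 = 115
  shelf 7: 75 + 40 = 115
  shelf 8: 60 + 55 = 115
  shelf 9: 55 + 35 = 90
Every load is within 125 cm, so 9 shelves suffice.

Yes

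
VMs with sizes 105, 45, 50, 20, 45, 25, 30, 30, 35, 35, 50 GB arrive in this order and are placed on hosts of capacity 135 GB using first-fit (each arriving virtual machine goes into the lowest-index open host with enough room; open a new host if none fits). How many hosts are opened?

4

  105 → host 1 (new)  [load 105/135]
  45 → host 2 (new)  [load 45/135]
  50 → host 2  [load 95/135]
  20 → host 1  [load 125/135]
  45 → host 3 (new)  [load 45/135]
  25 → host 2  [load 120/135]
  30 → host 3  [load 75/135]
  30 → host 3  [load 105/135]
  35 → host 4 (new)  [load 35/135]
  35 → host 4  [load 70/135]
  50 → host 4  [load 120/135]
4 hosts opened.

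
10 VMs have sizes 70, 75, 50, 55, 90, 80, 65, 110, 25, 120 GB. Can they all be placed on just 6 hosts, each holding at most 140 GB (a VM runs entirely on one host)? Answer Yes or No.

A valid assignment using 6 hosts:
  host 1: 120 = 120
  host 2: 110 + 25 = 135
  host 3: 90 + 50 = 140
  host 4: 80 + 55 = 135
  host 5: 75 + 65 = 140
  host 6: 70 = 70
Every load is within 140 GB, so 6 hosts suffice.

Yes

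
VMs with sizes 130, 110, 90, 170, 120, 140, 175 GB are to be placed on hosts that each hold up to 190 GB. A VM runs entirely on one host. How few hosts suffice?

Total = 175 + 170 + 140 + 130 + 120 + 110 + 90 = 935 GB.
Lower bound: ⌈935/190⌉ = 5 hosts.
Also, 6 VMs each exceed 95 GB, and no two of those can share a host, so at least 6 hosts are needed.
A packing using 7 hosts:
  host 1: 175 = 175
  host 2: 170 = 170
  host 3: 140 = 140
  host 4: 130 = 130
  host 5: 120 = 120
  host 6: 110 = 110
  host 7: 90 = 90
No arrangement into 6 hosts stays within capacity, so 7 is optimal.

7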